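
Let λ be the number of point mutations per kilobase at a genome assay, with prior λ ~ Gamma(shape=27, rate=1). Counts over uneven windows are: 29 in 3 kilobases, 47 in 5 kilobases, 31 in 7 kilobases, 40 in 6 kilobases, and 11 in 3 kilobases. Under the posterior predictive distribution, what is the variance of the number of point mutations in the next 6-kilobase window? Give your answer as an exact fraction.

Total count: 29 + 47 + 31 + 40 + 11 = 158.
Total exposure: 3 + 5 + 7 + 6 + 3 = 24 kilobases.
Conjugate update: add total count to the shape and total exposure to the rate, giving Gamma(185, 25).
The posterior predictive for a window of length T is Negative Binomial with variance T·α'·(β'+T)/β'² = 6·185·31/625 = 6882/125.

6882/125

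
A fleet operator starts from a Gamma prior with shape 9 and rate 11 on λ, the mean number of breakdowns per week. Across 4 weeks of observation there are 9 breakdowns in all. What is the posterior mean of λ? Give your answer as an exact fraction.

Total count 9 over total exposure 4 weeks.
By Gamma–Poisson conjugacy, the posterior is Gamma(α + Σx, β + Σt) = Gamma(9 + 9, 11 + 4) = Gamma(18, 15).
Posterior mean = α'/β' = 18/15 = 6/5.

6/5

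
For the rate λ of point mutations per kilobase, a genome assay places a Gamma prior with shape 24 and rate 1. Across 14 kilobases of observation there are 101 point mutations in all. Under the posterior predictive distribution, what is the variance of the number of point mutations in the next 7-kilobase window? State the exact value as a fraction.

Total count 101 over total exposure 14 kilobases.
Gamma(α, β) with Poisson data over total exposure Σt gives posterior Gamma(α+Σx, β+Σt) = Gamma(125, 15).
The posterior predictive for a window of length T is Negative Binomial with variance T·α'·(β'+T)/β'² = 7·125·22/225 = 770/9.

770/9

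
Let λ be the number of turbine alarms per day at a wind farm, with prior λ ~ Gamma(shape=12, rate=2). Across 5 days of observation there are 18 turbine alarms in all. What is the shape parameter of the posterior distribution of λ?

Total count 18 over total exposure 5 days.
Gamma(α, β) with Poisson data over total exposure Σt gives posterior Gamma(α+Σx, β+Σt) = Gamma(30, 7).

30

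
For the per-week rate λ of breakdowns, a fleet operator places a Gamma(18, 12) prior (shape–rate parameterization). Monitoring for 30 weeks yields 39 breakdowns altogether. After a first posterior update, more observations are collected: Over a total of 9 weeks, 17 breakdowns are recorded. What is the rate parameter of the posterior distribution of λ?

51

Total count 39 over total exposure 30 weeks.
After the first batch: Gamma(18 + 39, 12 + 30) = Gamma(57, 42).
Total count 17 over total exposure 9 weeks.
After the second batch: Gamma(57 + 17, 42 + 9) = Gamma(74, 51).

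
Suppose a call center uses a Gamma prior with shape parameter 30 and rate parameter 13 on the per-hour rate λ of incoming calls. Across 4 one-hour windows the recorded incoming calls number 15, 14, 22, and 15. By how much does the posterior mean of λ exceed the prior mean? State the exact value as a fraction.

738/221

Total count: 15 + 14 + 22 + 15 = 66.
Total exposure: 4 hours.
Gamma(α, β) with Poisson data over total exposure Σt gives posterior Gamma(α+Σx, β+Σt) = Gamma(96, 17).
Posterior mean = 96/17 = 96/17; prior mean = 30/13 = 30/13. Difference = 96/17 − 30/13 = 738/221.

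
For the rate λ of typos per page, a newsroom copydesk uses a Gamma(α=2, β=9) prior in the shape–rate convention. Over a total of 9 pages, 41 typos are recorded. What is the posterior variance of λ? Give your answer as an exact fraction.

Total count 41 over total exposure 9 pages.
Posterior: α' = 2 + 41 = 43, β' = 9 + 9 = 18.
Posterior variance = α'/β'² = 43/324.

43/324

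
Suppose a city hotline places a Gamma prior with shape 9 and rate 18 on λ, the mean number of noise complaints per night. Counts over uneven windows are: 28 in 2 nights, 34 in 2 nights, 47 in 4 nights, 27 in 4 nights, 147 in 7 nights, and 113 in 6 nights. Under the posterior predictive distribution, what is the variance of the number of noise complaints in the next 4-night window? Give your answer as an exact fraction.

76140/1849

Total count: 28 + 34 + 47 + 27 + 147 + 113 = 396.
Total exposure: 2 + 2 + 4 + 4 + 7 + 6 = 25 nights.
The Gamma prior is conjugate for the Poisson rate, so λ | data ~ Gamma(9+396, 18+25) = Gamma(405, 43).
The posterior predictive for a window of length T is Negative Binomial with variance T·α'·(β'+T)/β'² = 4·405·47/1849 = 76140/1849.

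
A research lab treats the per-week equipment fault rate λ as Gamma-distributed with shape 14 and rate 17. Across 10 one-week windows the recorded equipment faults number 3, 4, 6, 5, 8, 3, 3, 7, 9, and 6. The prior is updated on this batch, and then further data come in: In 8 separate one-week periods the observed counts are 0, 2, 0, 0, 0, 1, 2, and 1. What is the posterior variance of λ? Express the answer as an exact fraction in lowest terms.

74/1225

Total count: 3 + 4 + 6 + 5 + 8 + 3 + 3 + 7 + 9 + 6 = 54.
Total exposure: 10 weeks.
After the first batch: Gamma(14 + 54, 17 + 10) = Gamma(68, 27).
Total count: 0 + 2 + 0 + 0 + 0 + 1 + 2 + 1 = 6.
Total exposure: 8 weeks.
After the second batch: Gamma(68 + 6, 27 + 8) = Gamma(74, 35).
Posterior variance = α'/β'² = 74/1225.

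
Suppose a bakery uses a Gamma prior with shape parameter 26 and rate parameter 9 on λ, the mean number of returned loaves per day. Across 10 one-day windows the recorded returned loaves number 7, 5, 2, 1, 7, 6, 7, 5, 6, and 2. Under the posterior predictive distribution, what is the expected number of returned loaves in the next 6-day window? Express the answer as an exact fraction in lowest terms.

Total count: 7 + 5 + 2 + 1 + 7 + 6 + 7 + 5 + 6 + 2 = 48.
Total exposure: 10 days.
Posterior: α' = 26 + 48 = 74, β' = 9 + 10 = 19.
Predictive mean over a 6-day window = T·E[λ|data] = 6·74/19 = 444/19.

444/19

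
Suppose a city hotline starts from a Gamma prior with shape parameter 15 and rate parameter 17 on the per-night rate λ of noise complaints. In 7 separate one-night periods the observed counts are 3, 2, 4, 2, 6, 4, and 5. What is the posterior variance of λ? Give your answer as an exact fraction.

Total count: 3 + 2 + 4 + 2 + 6 + 4 + 5 = 26.
Total exposure: 7 nights.
Conjugate update: add total count to the shape and total exposure to the rate, giving Gamma(41, 24).
Posterior variance = α'/β'² = 41/576.

41/576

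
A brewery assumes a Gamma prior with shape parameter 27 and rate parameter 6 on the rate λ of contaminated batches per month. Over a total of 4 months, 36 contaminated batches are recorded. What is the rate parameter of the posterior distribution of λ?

Total count 36 over total exposure 4 months.
The Gamma prior is conjugate for the Poisson rate, so λ | data ~ Gamma(27+36, 6+4) = Gamma(63, 10).

10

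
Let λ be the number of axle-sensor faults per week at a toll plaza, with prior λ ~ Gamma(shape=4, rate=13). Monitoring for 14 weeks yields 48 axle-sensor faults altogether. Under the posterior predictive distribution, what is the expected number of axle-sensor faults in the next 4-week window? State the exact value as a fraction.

Total count 48 over total exposure 14 weeks.
The Gamma prior is conjugate for the Poisson rate, so λ | data ~ Gamma(4+48, 13+14) = Gamma(52, 27).
Predictive mean over a 4-week window = T·E[λ|data] = 4·52/27 = 208/27.

208/27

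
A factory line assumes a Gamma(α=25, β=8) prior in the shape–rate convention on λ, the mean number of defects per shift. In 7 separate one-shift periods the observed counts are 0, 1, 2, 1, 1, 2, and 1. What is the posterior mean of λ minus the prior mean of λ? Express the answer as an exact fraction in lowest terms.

-37/40

Total count: 0 + 1 + 2 + 1 + 1 + 2 + 1 = 8.
Total exposure: 7 shifts.
Posterior: α' = 25 + 8 = 33, β' = 8 + 7 = 15.
Posterior mean = 33/15 = 11/5; prior mean = 25/8 = 25/8. Difference = 11/5 − 25/8 = -37/40.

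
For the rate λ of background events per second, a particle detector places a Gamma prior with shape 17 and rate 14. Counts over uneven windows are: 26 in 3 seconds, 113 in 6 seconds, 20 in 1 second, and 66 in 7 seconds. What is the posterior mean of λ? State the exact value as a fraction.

Total count: 26 + 113 + 20 + 66 = 225.
Total exposure: 3 + 6 + 1 + 7 = 17 seconds.
By Gamma–Poisson conjugacy, the posterior is Gamma(α + Σx, β + Σt) = Gamma(17 + 225, 14 + 17) = Gamma(242, 31).
Posterior mean = α'/β' = 242/31.

242/31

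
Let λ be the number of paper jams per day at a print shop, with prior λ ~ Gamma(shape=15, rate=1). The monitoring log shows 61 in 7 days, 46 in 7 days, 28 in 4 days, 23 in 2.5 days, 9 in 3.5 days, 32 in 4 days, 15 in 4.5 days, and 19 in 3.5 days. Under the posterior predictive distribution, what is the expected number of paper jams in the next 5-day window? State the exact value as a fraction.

1240/37

Total count: 61 + 46 + 28 + 23 + 9 + 32 + 15 + 19 = 233.
Total exposure: 7 + 7 + 4 + 2.5 + 3.5 + 4 + 4.5 + 3.5 = 36 days.
Posterior: α' = 15 + 233 = 248, β' = 1 + 36 = 37.
Predictive mean over a 5-day window = T·E[λ|data] = 5·248/37 = 1240/37.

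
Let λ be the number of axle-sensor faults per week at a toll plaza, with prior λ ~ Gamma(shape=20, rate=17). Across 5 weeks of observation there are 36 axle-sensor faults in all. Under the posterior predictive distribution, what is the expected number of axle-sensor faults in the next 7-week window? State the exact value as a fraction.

Total count 36 over total exposure 5 weeks.
By Gamma–Poisson conjugacy, the posterior is Gamma(α + Σx, β + Σt) = Gamma(20 + 36, 17 + 5) = Gamma(56, 22).
Predictive mean over a 7-week window = T·E[λ|data] = 7·56/22 = 196/11.

196/11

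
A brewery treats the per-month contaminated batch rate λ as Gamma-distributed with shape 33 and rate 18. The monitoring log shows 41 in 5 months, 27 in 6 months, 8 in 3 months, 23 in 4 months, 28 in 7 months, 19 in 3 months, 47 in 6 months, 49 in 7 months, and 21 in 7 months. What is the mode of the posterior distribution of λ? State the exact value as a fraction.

295/66

Total count: 41 + 27 + 8 + 23 + 28 + 19 + 47 + 49 + 21 = 263.
Total exposure: 5 + 6 + 3 + 4 + 7 + 3 + 6 + 7 + 7 = 48 months.
By Gamma–Poisson conjugacy, the posterior is Gamma(α + Σx, β + Σt) = Gamma(33 + 263, 18 + 48) = Gamma(296, 66).
Posterior mode = (α'−1)/β' = 295/66.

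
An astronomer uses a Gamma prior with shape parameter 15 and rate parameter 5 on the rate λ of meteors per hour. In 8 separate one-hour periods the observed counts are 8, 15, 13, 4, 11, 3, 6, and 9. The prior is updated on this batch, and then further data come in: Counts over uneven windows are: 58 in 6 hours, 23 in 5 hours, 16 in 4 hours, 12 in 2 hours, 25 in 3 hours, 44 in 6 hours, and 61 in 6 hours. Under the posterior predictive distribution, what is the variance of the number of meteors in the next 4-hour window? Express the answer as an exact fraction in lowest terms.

63308/2025

Total count: 8 + 15 + 13 + 4 + 11 + 3 + 6 + 9 = 69.
Total exposure: 8 hours.
After the first batch: Gamma(15 + 69, 5 + 8) = Gamma(84, 13).
Total count: 58 + 23 + 16 + 12 + 25 + 44 + 61 = 239.
Total exposure: 6 + 5 + 4 + 2 + 3 + 6 + 6 = 32 hours.
After the second batch: Gamma(84 + 239, 13 + 32) = Gamma(323, 45).
The posterior predictive for a window of length T is Negative Binomial with variance T·α'·(β'+T)/β'² = 4·323·49/2025 = 63308/2025.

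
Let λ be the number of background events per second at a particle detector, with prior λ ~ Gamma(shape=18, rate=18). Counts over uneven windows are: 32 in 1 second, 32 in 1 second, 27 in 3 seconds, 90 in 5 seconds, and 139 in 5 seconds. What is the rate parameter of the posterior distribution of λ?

33

Total count: 32 + 32 + 27 + 90 + 139 = 320.
Total exposure: 1 + 1 + 3 + 5 + 5 = 15 seconds.
Gamma(α, β) with Poisson data over total exposure Σt gives posterior Gamma(α+Σx, β+Σt) = Gamma(338, 33).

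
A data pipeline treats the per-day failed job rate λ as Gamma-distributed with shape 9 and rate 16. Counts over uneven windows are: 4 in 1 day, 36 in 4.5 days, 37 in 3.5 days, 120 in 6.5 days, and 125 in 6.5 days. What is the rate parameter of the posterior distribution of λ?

Total count: 4 + 36 + 37 + 120 + 125 = 322.
Total exposure: 1 + 4.5 + 3.5 + 6.5 + 6.5 = 22 days.
Posterior: α' = 9 + 322 = 331, β' = 16 + 22 = 38.

38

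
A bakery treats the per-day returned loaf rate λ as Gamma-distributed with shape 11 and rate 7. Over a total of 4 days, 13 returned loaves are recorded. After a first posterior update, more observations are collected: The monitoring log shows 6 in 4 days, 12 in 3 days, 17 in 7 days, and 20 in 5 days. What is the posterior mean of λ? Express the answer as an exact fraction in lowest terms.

Total count 13 over total exposure 4 days.
After the first batch: Gamma(11 + 13, 7 + 4) = Gamma(24, 11).
Total count: 6 + 12 + 17 + 20 = 55.
Total exposure: 4 + 3 + 7 + 5 = 19 days.
After the second batch: Gamma(24 + 55, 11 + 19) = Gamma(79, 30).
Posterior mean = α'/β' = 79/30.

79/30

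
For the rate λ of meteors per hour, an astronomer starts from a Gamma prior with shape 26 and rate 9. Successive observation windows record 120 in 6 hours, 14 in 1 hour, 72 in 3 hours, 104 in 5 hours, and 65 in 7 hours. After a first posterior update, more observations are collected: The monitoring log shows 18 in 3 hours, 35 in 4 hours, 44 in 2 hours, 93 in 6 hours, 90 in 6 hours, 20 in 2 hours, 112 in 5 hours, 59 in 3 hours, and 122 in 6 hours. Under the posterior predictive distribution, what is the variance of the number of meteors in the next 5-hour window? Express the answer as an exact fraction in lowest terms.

Total count: 120 + 14 + 72 + 104 + 65 = 375.
Total exposure: 6 + 1 + 3 + 5 + 7 = 22 hours.
After the first batch: Gamma(26 + 375, 9 + 22) = Gamma(401, 31).
Total count: 18 + 35 + 44 + 93 + 90 + 20 + 112 + 59 + 122 = 593.
Total exposure: 3 + 4 + 2 + 6 + 6 + 2 + 5 + 3 + 6 = 37 hours.
After the second batch: Gamma(401 + 593, 31 + 37) = Gamma(994, 68).
The posterior predictive for a window of length T is Negative Binomial with variance T·α'·(β'+T)/β'² = 5·994·73/4624 = 181405/2312.

181405/2312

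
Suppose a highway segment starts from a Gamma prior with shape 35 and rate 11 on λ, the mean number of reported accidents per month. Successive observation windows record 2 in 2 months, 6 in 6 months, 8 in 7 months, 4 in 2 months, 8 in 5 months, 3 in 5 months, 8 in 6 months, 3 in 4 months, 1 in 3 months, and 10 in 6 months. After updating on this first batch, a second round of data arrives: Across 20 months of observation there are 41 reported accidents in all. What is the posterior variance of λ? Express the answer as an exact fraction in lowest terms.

Total count: 2 + 6 + 8 + 4 + 8 + 3 + 8 + 3 + 1 + 10 = 53.
Total exposure: 2 + 6 + 7 + 2 + 5 + 5 + 6 + 4 + 3 + 6 = 46 months.
After the first batch: Gamma(35 + 53, 11 + 46) = Gamma(88, 57).
Total count 41 over total exposure 20 months.
After the second batch: Gamma(88 + 41, 57 + 20) = Gamma(129, 77).
Posterior variance = α'/β'² = 129/5929.

129/5929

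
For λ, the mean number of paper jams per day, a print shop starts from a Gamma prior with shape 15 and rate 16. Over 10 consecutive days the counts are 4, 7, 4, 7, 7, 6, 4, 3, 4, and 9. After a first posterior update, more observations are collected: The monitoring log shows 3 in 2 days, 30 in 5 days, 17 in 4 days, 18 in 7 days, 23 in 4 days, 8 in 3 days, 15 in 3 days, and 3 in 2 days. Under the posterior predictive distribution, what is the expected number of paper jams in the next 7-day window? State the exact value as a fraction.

Total count: 4 + 7 + 4 + 7 + 7 + 6 + 4 + 3 + 4 + 9 = 55.
Total exposure: 10 days.
After the first batch: Gamma(15 + 55, 16 + 10) = Gamma(70, 26).
Total count: 3 + 30 + 17 + 18 + 23 + 8 + 15 + 3 = 117.
Total exposure: 2 + 5 + 4 + 7 + 4 + 3 + 3 + 2 = 30 days.
After the second batch: Gamma(70 + 117, 26 + 30) = Gamma(187, 56).
Predictive mean over a 7-day window = T·E[λ|data] = 7·187/56 = 187/8.

187/8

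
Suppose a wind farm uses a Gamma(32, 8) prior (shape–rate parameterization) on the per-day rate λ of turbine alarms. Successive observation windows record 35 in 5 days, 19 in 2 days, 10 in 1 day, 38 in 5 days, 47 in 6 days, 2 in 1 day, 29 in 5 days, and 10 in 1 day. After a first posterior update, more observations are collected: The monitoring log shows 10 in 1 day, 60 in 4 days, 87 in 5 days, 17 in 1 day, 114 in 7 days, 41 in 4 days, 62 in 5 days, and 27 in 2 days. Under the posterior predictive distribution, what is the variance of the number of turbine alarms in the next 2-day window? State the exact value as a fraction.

83200/3969

Total count: 35 + 19 + 10 + 38 + 47 + 2 + 29 + 10 = 190.
Total exposure: 5 + 2 + 1 + 5 + 6 + 1 + 5 + 1 = 26 days.
After the first batch: Gamma(32 + 190, 8 + 26) = Gamma(222, 34).
Total count: 10 + 60 + 87 + 17 + 114 + 41 + 62 + 27 = 418.
Total exposure: 1 + 4 + 5 + 1 + 7 + 4 + 5 + 2 = 29 days.
After the second batch: Gamma(222 + 418, 34 + 29) = Gamma(640, 63).
The posterior predictive for a window of length T is Negative Binomial with variance T·α'·(β'+T)/β'² = 2·640·65/3969 = 83200/3969.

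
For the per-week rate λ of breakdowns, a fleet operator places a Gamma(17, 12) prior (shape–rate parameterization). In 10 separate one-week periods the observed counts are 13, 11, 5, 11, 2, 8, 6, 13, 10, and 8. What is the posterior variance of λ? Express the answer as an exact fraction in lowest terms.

Total count: 13 + 11 + 5 + 11 + 2 + 8 + 6 + 13 + 10 + 8 = 87.
Total exposure: 10 weeks.
Posterior: α' = 17 + 87 = 104, β' = 12 + 10 = 22.
Posterior variance = α'/β'² = 104/484 = 26/121.

26/121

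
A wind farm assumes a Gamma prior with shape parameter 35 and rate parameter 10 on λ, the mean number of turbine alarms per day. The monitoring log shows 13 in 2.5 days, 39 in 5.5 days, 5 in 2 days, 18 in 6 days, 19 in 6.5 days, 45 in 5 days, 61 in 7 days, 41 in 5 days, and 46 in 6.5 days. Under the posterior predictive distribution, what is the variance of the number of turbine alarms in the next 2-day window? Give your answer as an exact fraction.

Total count: 13 + 39 + 5 + 18 + 19 + 45 + 61 + 41 + 46 = 287.
Total exposure: 2.5 + 5.5 + 2 + 6 + 6.5 + 5 + 7 + 5 + 6.5 = 46 days.
Conjugate update: add total count to the shape and total exposure to the rate, giving Gamma(322, 56).
The posterior predictive for a window of length T is Negative Binomial with variance T·α'·(β'+T)/β'² = 2·322·58/3136 = 667/56.

667/56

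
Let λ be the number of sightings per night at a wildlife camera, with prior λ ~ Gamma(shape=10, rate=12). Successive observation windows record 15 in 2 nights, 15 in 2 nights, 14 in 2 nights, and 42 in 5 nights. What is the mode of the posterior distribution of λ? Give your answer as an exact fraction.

Total count: 15 + 15 + 14 + 42 = 86.
Total exposure: 2 + 2 + 2 + 5 = 11 nights.
The Gamma prior is conjugate for the Poisson rate, so λ | data ~ Gamma(10+86, 12+11) = Gamma(96, 23).
Posterior mode = (α'−1)/β' = 95/23.

95/23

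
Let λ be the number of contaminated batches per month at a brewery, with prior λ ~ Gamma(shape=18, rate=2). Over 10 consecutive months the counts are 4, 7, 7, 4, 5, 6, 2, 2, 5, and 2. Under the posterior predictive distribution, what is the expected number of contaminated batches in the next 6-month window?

Total count: 4 + 7 + 7 + 4 + 5 + 6 + 2 + 2 + 5 + 2 = 44.
Total exposure: 10 months.
Gamma(α, β) with Poisson data over total exposure Σt gives posterior Gamma(α+Σx, β+Σt) = Gamma(62, 12).
Predictive mean over a 6-month window = T·E[λ|data] = 6·62/12 = 31.

31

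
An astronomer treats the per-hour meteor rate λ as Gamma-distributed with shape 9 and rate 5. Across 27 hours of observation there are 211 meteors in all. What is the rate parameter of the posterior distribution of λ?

32

Total count 211 over total exposure 27 hours.
Conjugate update: add total count to the shape and total exposure to the rate, giving Gamma(220, 32).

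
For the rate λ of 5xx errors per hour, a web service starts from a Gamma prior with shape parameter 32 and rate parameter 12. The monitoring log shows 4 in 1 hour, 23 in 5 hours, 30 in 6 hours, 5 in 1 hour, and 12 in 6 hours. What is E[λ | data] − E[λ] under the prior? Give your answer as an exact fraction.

Total count: 4 + 23 + 30 + 5 + 12 = 74.
Total exposure: 1 + 5 + 6 + 1 + 6 = 19 hours.
Conjugate update: add total count to the shape and total exposure to the rate, giving Gamma(106, 31).
Posterior mean = 106/31 = 106/31; prior mean = 32/12 = 8/3. Difference = 106/31 − 8/3 = 70/93.

70/93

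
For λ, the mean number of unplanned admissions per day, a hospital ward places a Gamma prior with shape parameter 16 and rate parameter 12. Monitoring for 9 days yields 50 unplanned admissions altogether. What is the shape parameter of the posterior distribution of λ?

Total count 50 over total exposure 9 days.
Conjugate update: add total count to the shape and total exposure to the rate, giving Gamma(66, 21).

66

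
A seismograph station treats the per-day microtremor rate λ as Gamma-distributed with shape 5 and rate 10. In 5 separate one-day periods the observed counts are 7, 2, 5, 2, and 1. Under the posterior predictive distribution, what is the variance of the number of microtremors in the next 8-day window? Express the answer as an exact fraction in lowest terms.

4048/225

Total count: 7 + 2 + 5 + 2 + 1 = 17.
Total exposure: 5 days.
Conjugate update: add total count to the shape and total exposure to the rate, giving Gamma(22, 15).
The posterior predictive for a window of length T is Negative Binomial with variance T·α'·(β'+T)/β'² = 8·22·23/225 = 4048/225.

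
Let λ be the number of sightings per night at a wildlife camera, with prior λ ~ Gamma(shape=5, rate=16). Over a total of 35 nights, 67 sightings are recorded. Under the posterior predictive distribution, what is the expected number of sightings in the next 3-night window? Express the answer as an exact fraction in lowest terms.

72/17

Total count 67 over total exposure 35 nights.
Gamma(α, β) with Poisson data over total exposure Σt gives posterior Gamma(α+Σx, β+Σt) = Gamma(72, 51).
Predictive mean over a 3-night window = T·E[λ|data] = 3·72/51 = 72/17.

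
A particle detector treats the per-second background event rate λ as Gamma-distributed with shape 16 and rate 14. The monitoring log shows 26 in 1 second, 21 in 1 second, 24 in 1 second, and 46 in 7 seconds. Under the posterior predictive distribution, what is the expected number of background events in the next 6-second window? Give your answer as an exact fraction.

133/4

Total count: 26 + 21 + 24 + 46 = 117.
Total exposure: 1 + 1 + 1 + 7 = 10 seconds.
By Gamma–Poisson conjugacy, the posterior is Gamma(α + Σx, β + Σt) = Gamma(16 + 117, 14 + 10) = Gamma(133, 24).
Predictive mean over a 6-second window = T·E[λ|data] = 6·133/24 = 133/4.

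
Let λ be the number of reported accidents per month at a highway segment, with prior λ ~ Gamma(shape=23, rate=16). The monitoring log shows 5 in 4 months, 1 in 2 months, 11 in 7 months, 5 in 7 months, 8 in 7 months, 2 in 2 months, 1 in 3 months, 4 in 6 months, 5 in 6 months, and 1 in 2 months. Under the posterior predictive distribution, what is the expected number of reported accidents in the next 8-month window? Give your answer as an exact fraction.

264/31

Total count: 5 + 1 + 11 + 5 + 8 + 2 + 1 + 4 + 5 + 1 = 43.
Total exposure: 4 + 2 + 7 + 7 + 7 + 2 + 3 + 6 + 6 + 2 = 46 months.
The Gamma prior is conjugate for the Poisson rate, so λ | data ~ Gamma(23+43, 16+46) = Gamma(66, 62).
Predictive mean over an 8-month window = T·E[λ|data] = 8·66/62 = 264/31.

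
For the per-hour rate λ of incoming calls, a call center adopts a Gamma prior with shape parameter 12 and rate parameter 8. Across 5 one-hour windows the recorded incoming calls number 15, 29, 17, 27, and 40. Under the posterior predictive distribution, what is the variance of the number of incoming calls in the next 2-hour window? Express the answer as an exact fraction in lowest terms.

4200/169

Total count: 15 + 29 + 17 + 27 + 40 = 128.
Total exposure: 5 hours.
By Gamma–Poisson conjugacy, the posterior is Gamma(α + Σx, β + Σt) = Gamma(12 + 128, 8 + 5) = Gamma(140, 13).
The posterior predictive for a window of length T is Negative Binomial with variance T·α'·(β'+T)/β'² = 2·140·15/169 = 4200/169.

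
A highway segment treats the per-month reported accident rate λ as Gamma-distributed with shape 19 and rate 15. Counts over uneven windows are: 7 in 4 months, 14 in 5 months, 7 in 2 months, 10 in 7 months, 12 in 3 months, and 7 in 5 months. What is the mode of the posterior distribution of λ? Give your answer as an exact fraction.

75/41

Total count: 7 + 14 + 7 + 10 + 12 + 7 = 57.
Total exposure: 4 + 5 + 2 + 7 + 3 + 5 = 26 months.
By Gamma–Poisson conjugacy, the posterior is Gamma(α + Σx, β + Σt) = Gamma(19 + 57, 15 + 26) = Gamma(76, 41).
Posterior mode = (α'−1)/β' = 75/41.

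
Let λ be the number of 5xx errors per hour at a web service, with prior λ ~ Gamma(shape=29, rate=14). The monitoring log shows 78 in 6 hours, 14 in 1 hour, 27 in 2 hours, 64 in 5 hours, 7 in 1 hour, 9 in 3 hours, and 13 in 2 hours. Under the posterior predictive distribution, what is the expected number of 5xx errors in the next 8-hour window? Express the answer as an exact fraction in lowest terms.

964/17

Total count: 78 + 14 + 27 + 64 + 7 + 9 + 13 = 212.
Total exposure: 6 + 1 + 2 + 5 + 1 + 3 + 2 = 20 hours.
By Gamma–Poisson conjugacy, the posterior is Gamma(α + Σx, β + Σt) = Gamma(29 + 212, 14 + 20) = Gamma(241, 34).
Predictive mean over an 8-hour window = T·E[λ|data] = 8·241/34 = 964/17.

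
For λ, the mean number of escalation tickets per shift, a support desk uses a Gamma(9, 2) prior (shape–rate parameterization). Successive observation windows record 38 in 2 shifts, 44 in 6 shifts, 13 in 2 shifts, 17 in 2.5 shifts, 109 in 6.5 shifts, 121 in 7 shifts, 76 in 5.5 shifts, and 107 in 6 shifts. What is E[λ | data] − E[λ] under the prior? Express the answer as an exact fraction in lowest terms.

1425/158

Total count: 38 + 44 + 13 + 17 + 109 + 121 + 76 + 107 = 525.
Total exposure: 2 + 6 + 2 + 2.5 + 6.5 + 7 + 5.5 + 6 = 37.5 shifts.
Gamma(α, β) with Poisson data over total exposure Σt gives posterior Gamma(α+Σx, β+Σt) = Gamma(534, 79/2).
Posterior mean = 534/(79/2) = 1068/79; prior mean = 9/2 = 9/2. Difference = 1068/79 − 9/2 = 1425/158.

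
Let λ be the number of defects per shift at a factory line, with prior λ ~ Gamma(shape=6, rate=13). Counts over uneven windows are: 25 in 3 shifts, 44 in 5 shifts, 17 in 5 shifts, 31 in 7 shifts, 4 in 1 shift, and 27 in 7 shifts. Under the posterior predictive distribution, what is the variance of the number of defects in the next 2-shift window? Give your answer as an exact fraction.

13244/1681

Total count: 25 + 44 + 17 + 31 + 4 + 27 = 148.
Total exposure: 3 + 5 + 5 + 7 + 1 + 7 = 28 shifts.
Conjugate update: add total count to the shape and total exposure to the rate, giving Gamma(154, 41).
The posterior predictive for a window of length T is Negative Binomial with variance T·α'·(β'+T)/β'² = 2·154·43/1681 = 13244/1681.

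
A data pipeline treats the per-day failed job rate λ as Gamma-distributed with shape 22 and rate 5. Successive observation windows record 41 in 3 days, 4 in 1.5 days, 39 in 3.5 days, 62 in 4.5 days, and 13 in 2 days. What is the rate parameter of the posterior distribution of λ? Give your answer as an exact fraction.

39/2

Total count: 41 + 4 + 39 + 62 + 13 = 159.
Total exposure: 3 + 1.5 + 3.5 + 4.5 + 2 = 14.5 days.
The Gamma prior is conjugate for the Poisson rate, so λ | data ~ Gamma(22+159, 5+14.5) = Gamma(181, 39/2).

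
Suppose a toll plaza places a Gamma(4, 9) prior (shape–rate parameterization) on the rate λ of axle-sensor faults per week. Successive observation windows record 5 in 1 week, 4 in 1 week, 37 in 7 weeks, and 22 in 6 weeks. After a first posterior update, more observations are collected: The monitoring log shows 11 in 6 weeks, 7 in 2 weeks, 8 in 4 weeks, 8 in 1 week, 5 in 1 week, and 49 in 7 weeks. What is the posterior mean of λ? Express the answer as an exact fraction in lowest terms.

Total count: 5 + 4 + 37 + 22 = 68.
Total exposure: 1 + 1 + 7 + 6 = 15 weeks.
After the first batch: Gamma(4 + 68, 9 + 15) = Gamma(72, 24).
Total count: 11 + 7 + 8 + 8 + 5 + 49 = 88.
Total exposure: 6 + 2 + 4 + 1 + 1 + 7 = 21 weeks.
After the second batch: Gamma(72 + 88, 24 + 21) = Gamma(160, 45).
Posterior mean = α'/β' = 160/45 = 32/9.

32/9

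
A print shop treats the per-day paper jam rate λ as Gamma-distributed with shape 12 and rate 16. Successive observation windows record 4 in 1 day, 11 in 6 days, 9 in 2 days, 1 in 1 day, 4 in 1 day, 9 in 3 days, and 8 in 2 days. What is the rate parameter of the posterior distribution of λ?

32

Total count: 4 + 11 + 9 + 1 + 4 + 9 + 8 = 46.
Total exposure: 1 + 6 + 2 + 1 + 1 + 3 + 2 = 16 days.
The Gamma prior is conjugate for the Poisson rate, so λ | data ~ Gamma(12+46, 16+16) = Gamma(58, 32).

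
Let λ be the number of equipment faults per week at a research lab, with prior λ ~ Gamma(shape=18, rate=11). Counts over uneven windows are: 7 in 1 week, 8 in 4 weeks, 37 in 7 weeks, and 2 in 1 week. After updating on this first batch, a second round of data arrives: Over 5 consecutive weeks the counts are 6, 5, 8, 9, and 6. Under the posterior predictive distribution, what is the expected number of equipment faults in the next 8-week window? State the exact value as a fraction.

Total count: 7 + 8 + 37 + 2 = 54.
Total exposure: 1 + 4 + 7 + 1 = 13 weeks.
After the first batch: Gamma(18 + 54, 11 + 13) = Gamma(72, 24).
Total count: 6 + 5 + 8 + 9 + 6 = 34.
Total exposure: 5 weeks.
After the second batch: Gamma(72 + 34, 24 + 5) = Gamma(106, 29).
Predictive mean over an 8-week window = T·E[λ|data] = 8·106/29 = 848/29.

848/29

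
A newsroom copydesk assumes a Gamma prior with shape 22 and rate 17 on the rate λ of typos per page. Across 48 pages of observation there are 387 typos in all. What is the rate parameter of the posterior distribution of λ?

Total count 387 over total exposure 48 pages.
By Gamma–Poisson conjugacy, the posterior is Gamma(α + Σx, β + Σt) = Gamma(22 + 387, 17 + 48) = Gamma(409, 65).

65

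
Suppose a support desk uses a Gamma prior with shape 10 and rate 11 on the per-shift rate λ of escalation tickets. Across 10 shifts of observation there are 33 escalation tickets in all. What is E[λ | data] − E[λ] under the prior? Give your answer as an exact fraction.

Total count 33 over total exposure 10 shifts.
The Gamma prior is conjugate for the Poisson rate, so λ | data ~ Gamma(10+33, 11+10) = Gamma(43, 21).
Posterior mean = 43/21 = 43/21; prior mean = 10/11 = 10/11. Difference = 43/21 − 10/11 = 263/231.

263/231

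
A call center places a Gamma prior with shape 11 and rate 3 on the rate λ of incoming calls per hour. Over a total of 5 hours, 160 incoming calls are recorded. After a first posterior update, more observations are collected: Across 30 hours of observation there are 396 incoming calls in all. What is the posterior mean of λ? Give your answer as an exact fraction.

Total count 160 over total exposure 5 hours.
After the first batch: Gamma(11 + 160, 3 + 5) = Gamma(171, 8).
Total count 396 over total exposure 30 hours.
After the second batch: Gamma(171 + 396, 8 + 30) = Gamma(567, 38).
Posterior mean = α'/β' = 567/38.

567/38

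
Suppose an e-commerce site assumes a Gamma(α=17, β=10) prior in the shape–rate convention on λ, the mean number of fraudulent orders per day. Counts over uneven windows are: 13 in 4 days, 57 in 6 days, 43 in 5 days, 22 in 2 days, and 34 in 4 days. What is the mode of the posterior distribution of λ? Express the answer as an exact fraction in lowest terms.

Total count: 13 + 57 + 43 + 22 + 34 = 169.
Total exposure: 4 + 6 + 5 + 2 + 4 = 21 days.
Posterior: α' = 17 + 169 = 186, β' = 10 + 21 = 31.
Posterior mode = (α'−1)/β' = 185/31.

185/31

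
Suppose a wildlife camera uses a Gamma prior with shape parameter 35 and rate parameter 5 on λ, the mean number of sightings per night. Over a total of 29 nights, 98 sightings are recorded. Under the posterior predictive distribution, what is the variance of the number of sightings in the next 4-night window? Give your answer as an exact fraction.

Total count 98 over total exposure 29 nights.
Gamma(α, β) with Poisson data over total exposure Σt gives posterior Gamma(α+Σx, β+Σt) = Gamma(133, 34).
The posterior predictive for a window of length T is Negative Binomial with variance T·α'·(β'+T)/β'² = 4·133·38/1156 = 5054/289.

5054/289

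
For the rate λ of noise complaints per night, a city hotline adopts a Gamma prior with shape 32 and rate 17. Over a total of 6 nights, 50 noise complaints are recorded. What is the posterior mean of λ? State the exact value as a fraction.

82/23

Total count 50 over total exposure 6 nights.
The Gamma prior is conjugate for the Poisson rate, so λ | data ~ Gamma(32+50, 17+6) = Gamma(82, 23).
Posterior mean = α'/β' = 82/23.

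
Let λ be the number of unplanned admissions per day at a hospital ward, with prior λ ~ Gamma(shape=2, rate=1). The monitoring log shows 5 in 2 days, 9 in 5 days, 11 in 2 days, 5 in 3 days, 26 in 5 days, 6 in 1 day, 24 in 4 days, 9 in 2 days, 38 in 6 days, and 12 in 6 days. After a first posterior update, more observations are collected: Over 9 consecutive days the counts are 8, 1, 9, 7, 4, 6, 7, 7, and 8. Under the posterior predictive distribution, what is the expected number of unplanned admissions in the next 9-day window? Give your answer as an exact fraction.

Total count: 5 + 9 + 11 + 5 + 26 + 6 + 24 + 9 + 38 + 12 = 145.
Total exposure: 2 + 5 + 2 + 3 + 5 + 1 + 4 + 2 + 6 + 6 = 36 days.
After the first batch: Gamma(2 + 145, 1 + 36) = Gamma(147, 37).
Total count: 8 + 1 + 9 + 7 + 4 + 6 + 7 + 7 + 8 = 57.
Total exposure: 9 days.
After the second batch: Gamma(147 + 57, 37 + 9) = Gamma(204, 46).
Predictive mean over a 9-day window = T·E[λ|data] = 9·204/46 = 918/23.

918/23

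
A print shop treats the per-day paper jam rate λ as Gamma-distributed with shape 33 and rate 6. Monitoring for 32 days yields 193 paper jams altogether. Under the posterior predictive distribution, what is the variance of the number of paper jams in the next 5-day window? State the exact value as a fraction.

Total count 193 over total exposure 32 days.
Conjugate update: add total count to the shape and total exposure to the rate, giving Gamma(226, 38).
The posterior predictive for a window of length T is Negative Binomial with variance T·α'·(β'+T)/β'² = 5·226·43/1444 = 24295/722.

24295/722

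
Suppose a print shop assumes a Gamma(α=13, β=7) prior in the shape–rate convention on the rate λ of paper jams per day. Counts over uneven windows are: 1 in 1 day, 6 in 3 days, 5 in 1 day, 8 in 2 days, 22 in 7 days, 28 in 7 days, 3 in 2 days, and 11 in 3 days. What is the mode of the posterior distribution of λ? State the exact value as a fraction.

32/11

Total count: 1 + 6 + 5 + 8 + 22 + 28 + 3 + 11 = 84.
Total exposure: 1 + 3 + 1 + 2 + 7 + 7 + 2 + 3 = 26 days.
Gamma(α, β) with Poisson data over total exposure Σt gives posterior Gamma(α+Σx, β+Σt) = Gamma(97, 33).
Posterior mode = (α'−1)/β' = 96/33 = 32/11.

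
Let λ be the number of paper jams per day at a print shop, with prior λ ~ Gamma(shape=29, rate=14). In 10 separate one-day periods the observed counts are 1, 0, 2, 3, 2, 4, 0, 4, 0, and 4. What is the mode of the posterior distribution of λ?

2

Total count: 1 + 0 + 2 + 3 + 2 + 4 + 0 + 4 + 0 + 4 = 20.
Total exposure: 10 days.
Gamma(α, β) with Poisson data over total exposure Σt gives posterior Gamma(α+Σx, β+Σt) = Gamma(49, 24).
Posterior mode = (α'−1)/β' = 48/24 = 2.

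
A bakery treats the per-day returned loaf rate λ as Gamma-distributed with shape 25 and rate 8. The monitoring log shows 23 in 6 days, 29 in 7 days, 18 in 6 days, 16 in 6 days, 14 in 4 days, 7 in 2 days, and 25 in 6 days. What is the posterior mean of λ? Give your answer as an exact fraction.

157/45

Total count: 23 + 29 + 18 + 16 + 14 + 7 + 25 = 132.
Total exposure: 6 + 7 + 6 + 6 + 4 + 2 + 6 = 37 days.
Gamma(α, β) with Poisson data over total exposure Σt gives posterior Gamma(α+Σx, β+Σt) = Gamma(157, 45).
Posterior mean = α'/β' = 157/45.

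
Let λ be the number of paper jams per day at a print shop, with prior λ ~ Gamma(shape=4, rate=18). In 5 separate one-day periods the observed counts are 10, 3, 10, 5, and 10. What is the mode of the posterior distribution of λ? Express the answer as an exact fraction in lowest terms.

Total count: 10 + 3 + 10 + 5 + 10 = 38.
Total exposure: 5 days.
Conjugate update: add total count to the shape and total exposure to the rate, giving Gamma(42, 23).
Posterior mode = (α'−1)/β' = 41/23.

41/23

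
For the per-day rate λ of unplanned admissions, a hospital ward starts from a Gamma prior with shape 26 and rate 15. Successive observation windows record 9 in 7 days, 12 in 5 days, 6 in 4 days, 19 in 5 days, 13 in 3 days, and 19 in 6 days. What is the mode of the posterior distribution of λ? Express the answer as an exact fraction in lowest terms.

103/45

Total count: 9 + 12 + 6 + 19 + 13 + 19 = 78.
Total exposure: 7 + 5 + 4 + 5 + 3 + 6 = 30 days.
Posterior: α' = 26 + 78 = 104, β' = 15 + 30 = 45.
Posterior mode = (α'−1)/β' = 103/45.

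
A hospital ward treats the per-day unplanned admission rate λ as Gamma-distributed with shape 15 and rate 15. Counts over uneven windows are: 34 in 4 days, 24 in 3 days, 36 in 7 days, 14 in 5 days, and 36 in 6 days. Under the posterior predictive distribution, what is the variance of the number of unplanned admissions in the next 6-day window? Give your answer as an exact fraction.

Total count: 34 + 24 + 36 + 14 + 36 = 144.
Total exposure: 4 + 3 + 7 + 5 + 6 = 25 days.
By Gamma–Poisson conjugacy, the posterior is Gamma(α + Σx, β + Σt) = Gamma(15 + 144, 15 + 25) = Gamma(159, 40).
The posterior predictive for a window of length T is Negative Binomial with variance T·α'·(β'+T)/β'² = 6·159·46/1600 = 10971/400.

10971/400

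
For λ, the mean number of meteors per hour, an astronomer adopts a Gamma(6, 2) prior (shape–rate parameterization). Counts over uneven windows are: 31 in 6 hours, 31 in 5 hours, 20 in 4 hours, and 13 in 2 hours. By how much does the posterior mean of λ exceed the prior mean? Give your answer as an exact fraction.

44/19

Total count: 31 + 31 + 20 + 13 = 95.
Total exposure: 6 + 5 + 4 + 2 = 17 hours.
By Gamma–Poisson conjugacy, the posterior is Gamma(α + Σx, β + Σt) = Gamma(6 + 95, 2 + 17) = Gamma(101, 19).
Posterior mean = 101/19 = 101/19; prior mean = 6/2 = 3. Difference = 101/19 − 3 = 44/19.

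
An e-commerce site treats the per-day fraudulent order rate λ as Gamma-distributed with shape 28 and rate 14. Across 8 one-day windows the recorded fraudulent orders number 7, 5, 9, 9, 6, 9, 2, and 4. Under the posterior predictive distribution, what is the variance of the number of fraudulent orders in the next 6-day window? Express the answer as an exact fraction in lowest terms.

Total count: 7 + 5 + 9 + 9 + 6 + 9 + 2 + 4 = 51.
Total exposure: 8 days.
The Gamma prior is conjugate for the Poisson rate, so λ | data ~ Gamma(28+51, 14+8) = Gamma(79, 22).
The posterior predictive for a window of length T is Negative Binomial with variance T·α'·(β'+T)/β'² = 6·79·28/484 = 3318/121.

3318/121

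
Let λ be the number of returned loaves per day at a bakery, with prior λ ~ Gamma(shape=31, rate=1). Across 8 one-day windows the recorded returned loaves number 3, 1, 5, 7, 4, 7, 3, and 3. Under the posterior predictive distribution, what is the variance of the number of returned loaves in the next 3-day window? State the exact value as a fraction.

256/9

Total count: 3 + 1 + 5 + 7 + 4 + 7 + 3 + 3 = 33.
Total exposure: 8 days.
Posterior: α' = 31 + 33 = 64, β' = 1 + 8 = 9.
The posterior predictive for a window of length T is Negative Binomial with variance T·α'·(β'+T)/β'² = 3·64·12/81 = 256/9.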